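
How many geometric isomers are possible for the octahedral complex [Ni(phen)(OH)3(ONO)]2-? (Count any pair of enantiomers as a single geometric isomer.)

2

The six octahedral sites form three mutually perpendicular trans pairs.
Each phen is bidentate and must span two cis positions.
There are 2 geometric isomers: OH mer; OH fac.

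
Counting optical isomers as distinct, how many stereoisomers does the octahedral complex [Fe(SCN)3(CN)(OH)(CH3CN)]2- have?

5

In an octahedral complex each vertex has one trans partner and four cis neighbours.
Systematic placement gives 4 geometric isomers: SCN mer (3 arrangements); SCN fac (chiral).
One of these lacks any improper symmetry element and so occurs as an enantiomeric pair, giving 4 + 1 = 5 stereoisomers in total.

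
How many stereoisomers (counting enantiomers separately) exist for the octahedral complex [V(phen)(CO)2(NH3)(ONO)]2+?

In an octahedral complex each vertex has one trans partner and four cis neighbours.
Each phen is bidentate and must span two cis positions.
Working through the distinct placements yields 4 geometric isomers: CO trans; CO cis (3 arrangements, 2 chiral).
Of these, 2 lack any improper symmetry element and so occur as enantiomeric pairs, giving 4 + 2 = 6 stereoisomers in total.

6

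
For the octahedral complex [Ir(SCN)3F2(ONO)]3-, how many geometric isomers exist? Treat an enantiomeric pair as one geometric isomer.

3

In an octahedral complex each vertex has one trans partner and four cis neighbours.
Systematic placement gives 3 geometric isomers: SCN mer, F trans; SCN mer, F cis; SCN fac, F cis.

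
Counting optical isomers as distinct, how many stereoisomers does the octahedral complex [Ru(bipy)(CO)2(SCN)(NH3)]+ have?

An octahedron has six vertices in three trans pairs; every non-trans pair is cis.
Each bipy is bidentate and must span two cis positions.
The distinct arrangements are (4 in all): CO trans; CO cis (3 arrangements, 2 chiral).
Of these, 2 lack any improper symmetry element and so occur as enantiomeric pairs, giving 4 + 2 = 6 stereoisomers in total.

6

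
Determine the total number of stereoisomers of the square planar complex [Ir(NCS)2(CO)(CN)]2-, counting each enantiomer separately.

In a square planar complex each vertex has one trans partner and two cis neighbours.
Systematic placement gives 2 geometric isomers: NCS cis; NCS trans.
Each arrangement has an internal mirror plane or centre of symmetry, so none is chiral.

2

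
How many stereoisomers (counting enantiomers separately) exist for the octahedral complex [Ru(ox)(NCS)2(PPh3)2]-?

4

Each ox is bidentate and must span two cis positions.
The distinct arrangements are (3 in all): NCS trans, PPh3 cis; NCS cis, PPh3 cis (chiral); NCS cis, PPh3 trans.
One of these lacks any improper symmetry element and so occurs as an enantiomeric pair, giving 3 + 1 = 4 stereoisomers in total.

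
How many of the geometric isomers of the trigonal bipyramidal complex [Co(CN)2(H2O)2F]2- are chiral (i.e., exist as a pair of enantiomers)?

A trigonal bipyramid has two axial and three equatorial sites, which are chemically inequivalent.
Placing the ligands in turn and identifying arrangements related by rotation or reflection leaves 5 distinct geometric isomers.
One of these lacks any improper symmetry element and so occurs as an enantiomeric pair, giving 5 + 1 = 6 stereoisomers in total.

1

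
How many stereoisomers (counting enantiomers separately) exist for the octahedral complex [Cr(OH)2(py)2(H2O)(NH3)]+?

Systematic placement gives 6 geometric isomers: OH trans, py trans; OH cis, py cis (3 arrangements, 2 chiral); OH cis, py trans; OH trans, py cis.
Of these, 2 lack any improper symmetry element and so occur as enantiomeric pairs, giving 6 + 2 = 8 stereoisomers in total.

8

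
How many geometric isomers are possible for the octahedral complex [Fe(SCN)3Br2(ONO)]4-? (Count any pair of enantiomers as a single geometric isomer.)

The six octahedral sites form three mutually perpendicular trans pairs.
There are 3 geometric isomers: SCN mer, Br trans; SCN mer, Br cis; SCN fac, Br cis.

3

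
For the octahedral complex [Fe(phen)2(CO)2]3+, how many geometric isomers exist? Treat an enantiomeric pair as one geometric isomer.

2

Each phen is bidentate and must span two cis positions.
Systematic placement gives 2 geometric isomers: CO trans; CO cis (chiral).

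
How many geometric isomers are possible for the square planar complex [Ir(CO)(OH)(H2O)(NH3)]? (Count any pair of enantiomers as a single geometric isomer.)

3

In a square planar complex each vertex has one trans partner and two cis neighbours.
Systematic placement gives 3 geometric isomers: (CO/NH3 trans, H2O/OH trans); (CO/OH trans, H2O/NH3 trans); (CO/H2O trans, NH3/OH trans).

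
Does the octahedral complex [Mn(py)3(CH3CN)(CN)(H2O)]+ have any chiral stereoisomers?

yes

An octahedron has six vertices in three trans pairs; every non-trans pair is cis.
The distinct arrangements are (4 in all): py mer (3 arrangements); py fac (chiral).
One of these lacks any improper symmetry element and so occurs as an enantiomeric pair, giving 4 + 1 = 5 stereoisomers in total.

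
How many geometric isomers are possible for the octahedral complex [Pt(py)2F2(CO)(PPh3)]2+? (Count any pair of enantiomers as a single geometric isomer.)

6

There are 6 geometric isomers: py trans, F cis; py cis, F cis (3 arrangements, 2 chiral); py trans, F trans; py cis, F trans.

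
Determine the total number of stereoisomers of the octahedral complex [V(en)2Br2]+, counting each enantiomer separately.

Each en is bidentate and must span two cis positions.
The distinct arrangements are (2 in all): Br trans; Br cis (chiral).
One of these lacks any improper symmetry element and so occurs as an enantiomeric pair, giving 2 + 1 = 3 stereoisomers in total.

3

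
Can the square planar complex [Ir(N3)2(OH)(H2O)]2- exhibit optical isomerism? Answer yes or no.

In a square planar complex each vertex has one trans partner and two cis neighbours.
There are 2 geometric isomers: N3 cis; N3 trans.
Each arrangement has an internal mirror plane or centre of symmetry, so none is chiral.

no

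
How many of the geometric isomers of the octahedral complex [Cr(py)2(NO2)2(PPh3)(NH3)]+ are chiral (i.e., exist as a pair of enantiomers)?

There are 6 geometric isomers: py trans, NO2 cis; py cis, NO2 cis (3 arrangements, 2 chiral); py trans, NO2 trans; py cis, NO2 trans.
Of these, 2 lack any improper symmetry element and so occur as enantiomeric pairs, giving 6 + 2 = 8 stereoisomers in total.

2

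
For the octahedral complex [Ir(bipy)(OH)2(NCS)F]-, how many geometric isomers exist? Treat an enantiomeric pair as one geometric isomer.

4

Each bipy is bidentate and must span two cis positions.
Working through the distinct placements yields 4 geometric isomers: OH cis (3 arrangements, 2 chiral); OH trans.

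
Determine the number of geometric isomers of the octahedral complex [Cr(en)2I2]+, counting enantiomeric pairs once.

2

The six octahedral sites form three mutually perpendicular trans pairs.
Each en is bidentate and must span two cis positions.
The distinct arrangements are (2 in all): I trans; I cis (chiral).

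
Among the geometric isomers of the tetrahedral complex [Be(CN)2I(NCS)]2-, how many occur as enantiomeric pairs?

0

All four vertices of a tetrahedron are equivalent and mutually adjacent, so cis/trans isomerism cannot arise.
Only one geometric arrangement is possible.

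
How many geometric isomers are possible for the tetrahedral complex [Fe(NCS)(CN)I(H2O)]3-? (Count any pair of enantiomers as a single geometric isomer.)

1

Only one geometric arrangement is possible; it has no improper symmetry element, so it exists as a pair of enantiomers (2 stereoisomers).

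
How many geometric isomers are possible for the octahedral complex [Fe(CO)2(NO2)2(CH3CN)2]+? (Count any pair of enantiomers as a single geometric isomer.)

5

There are 5 geometric isomers: CO trans, NO2 trans, CH3CN trans; CO cis, NO2 cis, CH3CN trans; CO cis, NO2 trans, CH3CN cis; CO cis, NO2 cis, CH3CN cis (chiral); CO trans, NO2 cis, CH3CN cis.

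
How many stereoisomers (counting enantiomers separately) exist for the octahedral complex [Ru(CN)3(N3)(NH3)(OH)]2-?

An octahedron has six vertices in three trans pairs; every non-trans pair is cis.
There are 4 geometric isomers: CN mer (3 arrangements); CN fac (chiral).
One of these lacks any improper symmetry element and so occurs as an enantiomeric pair, giving 4 + 1 = 5 stereoisomers in total.

5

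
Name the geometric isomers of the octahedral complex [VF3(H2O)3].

The six octahedral sites form three mutually perpendicular trans pairs.
Working through the distinct placements yields 2 geometric isomers: F mer; F fac.

fac and mer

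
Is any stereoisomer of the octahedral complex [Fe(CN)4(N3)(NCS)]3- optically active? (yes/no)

An octahedron has six vertices in three trans pairs; every non-trans pair is cis.
The distinct arrangements are (2 in all): N3 and NCS mutually trans; N3 and NCS mutually cis.
Each arrangement has an internal mirror plane or centre of symmetry, so none is chiral.

no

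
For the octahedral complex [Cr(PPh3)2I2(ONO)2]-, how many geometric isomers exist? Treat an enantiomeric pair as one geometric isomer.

5

The distinct arrangements are (5 in all): PPh3 trans, I trans, ONO trans; PPh3 cis, I trans, ONO cis; PPh3 trans, I cis, ONO cis; PPh3 cis, I cis, ONO cis (chiral); PPh3 cis, I cis, ONO trans.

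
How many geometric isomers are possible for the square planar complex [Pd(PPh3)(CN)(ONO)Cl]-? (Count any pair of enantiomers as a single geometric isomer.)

In a square planar complex each vertex has one trans partner and two cis neighbours.
The distinct arrangements are (3 in all): (CN/ONO trans, Cl/PPh3 trans); (CN/PPh3 trans, Cl/ONO trans); (CN/Cl trans, ONO/PPh3 trans).

3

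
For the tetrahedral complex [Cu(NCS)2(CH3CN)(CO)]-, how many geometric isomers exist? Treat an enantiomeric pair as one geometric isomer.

In a tetrahedral complex all four positions are equivalent and every pair of ligands is adjacent — there is no cis/trans distinction.
Only one geometric arrangement is possible.

1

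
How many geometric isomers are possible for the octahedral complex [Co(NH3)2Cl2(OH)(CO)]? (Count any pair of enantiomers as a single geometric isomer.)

6

An octahedron has six vertices in three trans pairs; every non-trans pair is cis.
Systematic placement gives 6 geometric isomers: NH3 cis, Cl cis (3 arrangements, 2 chiral); NH3 trans, Cl cis; NH3 cis, Cl trans; NH3 trans, Cl trans.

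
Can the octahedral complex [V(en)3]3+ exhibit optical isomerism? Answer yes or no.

In an octahedral complex each vertex has one trans partner and four cis neighbours.
Each en is bidentate and must span two cis positions.
Only one geometric arrangement is possible; it has no improper symmetry element, so it exists as a pair of enantiomers (2 stereoisomers).

yes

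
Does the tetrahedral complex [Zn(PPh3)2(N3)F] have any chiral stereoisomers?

In a tetrahedral complex all four positions are equivalent and every pair of ligands is adjacent — there is no cis/trans distinction.
Only one geometric arrangement is possible.

no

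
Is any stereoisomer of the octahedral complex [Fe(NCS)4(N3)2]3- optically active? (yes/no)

In an octahedral complex each vertex has one trans partner and four cis neighbours.
Systematic placement gives 2 geometric isomers: N3 trans; N3 cis.
Each arrangement has an internal mirror plane or centre of symmetry, so none is chiral.

no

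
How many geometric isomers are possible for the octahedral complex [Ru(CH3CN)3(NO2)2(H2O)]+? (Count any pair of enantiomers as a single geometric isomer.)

In an octahedral complex each vertex has one trans partner and four cis neighbours.
Systematic placement gives 3 geometric isomers: CH3CN mer, NO2 trans; CH3CN mer, NO2 cis; CH3CN fac, NO2 cis.

3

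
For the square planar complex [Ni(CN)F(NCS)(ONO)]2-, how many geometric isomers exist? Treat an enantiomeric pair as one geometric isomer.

A square has two trans pairs of vertices; adjacent vertices are cis.
There are 3 geometric isomers: (CN/NCS trans, F/ONO trans); (CN/ONO trans, F/NCS trans); (CN/F trans, NCS/ONO trans).

3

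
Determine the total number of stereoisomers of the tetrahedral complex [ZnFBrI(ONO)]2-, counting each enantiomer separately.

Only one geometric arrangement is possible; it has no improper symmetry element, so it exists as a pair of enantiomers (2 stereoisomers).

2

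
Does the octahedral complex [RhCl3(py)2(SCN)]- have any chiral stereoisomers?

no

The six octahedral sites form three mutually perpendicular trans pairs.
There are 3 geometric isomers: Cl mer, py trans; Cl mer, py cis; Cl fac, py cis.
Each arrangement has an internal mirror plane or centre of symmetry, so none is chiral.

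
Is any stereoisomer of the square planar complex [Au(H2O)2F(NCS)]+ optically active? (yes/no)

no

There are 2 geometric isomers: H2O cis; H2O trans.
Each arrangement has an internal mirror plane or centre of symmetry, so none is chiral.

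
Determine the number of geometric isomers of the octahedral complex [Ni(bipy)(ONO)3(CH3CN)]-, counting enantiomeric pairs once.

In an octahedral complex each vertex has one trans partner and four cis neighbours.
Each bipy is bidentate and must span two cis positions.
The distinct arrangements are (2 in all): ONO fac; ONO mer.

2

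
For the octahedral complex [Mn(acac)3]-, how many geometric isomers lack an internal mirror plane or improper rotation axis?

In an octahedral complex each vertex has one trans partner and four cis neighbours.
Each acac is bidentate and must span two cis positions.
Only one geometric arrangement is possible; it has no improper symmetry element, so it exists as a pair of enantiomers (2 stereoisomers).

1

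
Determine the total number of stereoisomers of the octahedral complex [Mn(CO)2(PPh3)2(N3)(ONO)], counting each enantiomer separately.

The six octahedral sites form three mutually perpendicular trans pairs.
Working through the distinct placements yields 6 geometric isomers: CO trans, PPh3 trans; CO trans, PPh3 cis; CO cis, PPh3 trans; CO cis, PPh3 cis (3 arrangements, 2 chiral).
Of these, 2 lack any improper symmetry element and so occur as enantiomeric pairs, giving 6 + 2 = 8 stereoisomers in total.

8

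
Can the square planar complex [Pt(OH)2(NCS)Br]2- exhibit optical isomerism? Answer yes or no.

no

A square has two trans pairs of vertices; adjacent vertices are cis.
Systematic placement gives 2 geometric isomers: OH cis; OH trans.
Each arrangement has an internal mirror plane or centre of symmetry, so none is chiral.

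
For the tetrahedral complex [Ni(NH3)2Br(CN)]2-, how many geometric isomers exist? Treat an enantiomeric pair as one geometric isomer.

In a tetrahedral complex all four positions are equivalent and every pair of ligands is adjacent — there is no cis/trans distinction.
Only one geometric arrangement is possible.

1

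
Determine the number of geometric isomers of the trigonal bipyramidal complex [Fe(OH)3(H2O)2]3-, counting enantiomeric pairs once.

In a trigonal bipyramid the two axial positions differ from the three equatorial ones.
The distinct arrangements are (3 in all): H2O both axial; H2O one axial, one equatorial; H2O both equatorial.

3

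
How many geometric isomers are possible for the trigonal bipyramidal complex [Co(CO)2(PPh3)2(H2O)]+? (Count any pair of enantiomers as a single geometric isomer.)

In a trigonal bipyramid the two axial positions differ from the three equatorial ones.
Systematic enumeration (placing each ligand type in turn and discarding arrangements equivalent by rotation or reflection) gives 5 geometric isomers.

5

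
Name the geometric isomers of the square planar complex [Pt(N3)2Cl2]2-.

A square has two trans pairs of vertices; adjacent vertices are cis.
Systematic placement gives 2 geometric isomers: N3 cis; N3 trans.

cis and trans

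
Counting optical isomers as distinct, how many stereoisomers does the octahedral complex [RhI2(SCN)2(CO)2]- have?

The six octahedral sites form three mutually perpendicular trans pairs.
Systematic placement gives 5 geometric isomers: I trans, SCN trans, CO trans; I cis, SCN cis, CO trans; I cis, SCN trans, CO cis; I cis, SCN cis, CO cis (chiral); I trans, SCN cis, CO cis.
One of these lacks any improper symmetry element and so occurs as an enantiomeric pair, giving 5 + 1 = 6 stereoisomers in total.

6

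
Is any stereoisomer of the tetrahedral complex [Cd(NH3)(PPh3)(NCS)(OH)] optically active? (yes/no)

Only one geometric arrangement is possible; it has no improper symmetry element, so it exists as a pair of enantiomers (2 stereoisomers).

yes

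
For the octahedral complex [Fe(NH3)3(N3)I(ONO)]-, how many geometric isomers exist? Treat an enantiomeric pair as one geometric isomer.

The six octahedral sites form three mutually perpendicular trans pairs.
The distinct arrangements are (4 in all): NH3 mer (3 arrangements); NH3 fac (chiral).

4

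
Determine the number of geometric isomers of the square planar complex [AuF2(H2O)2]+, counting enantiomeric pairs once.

2

In a square planar complex each vertex has one trans partner and two cis neighbours.
Working through the distinct placements yields 2 geometric isomers: F cis; F trans.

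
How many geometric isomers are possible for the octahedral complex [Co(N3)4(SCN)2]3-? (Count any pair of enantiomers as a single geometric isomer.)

Working through the distinct placements yields 2 geometric isomers: SCN trans; SCN cis.

2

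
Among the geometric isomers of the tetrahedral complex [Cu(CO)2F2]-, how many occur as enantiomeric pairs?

All four vertices of a tetrahedron are equivalent and mutually adjacent, so cis/trans isomerism cannot arise.
Only one geometric arrangement is possible.

0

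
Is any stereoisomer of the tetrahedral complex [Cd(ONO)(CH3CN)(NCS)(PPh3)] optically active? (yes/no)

All four vertices of a tetrahedron are equivalent and mutually adjacent, so cis/trans isomerism cannot arise.
Only one geometric arrangement is possible; it has no improper symmetry element, so it exists as a pair of enantiomers (2 stereoisomers).

yes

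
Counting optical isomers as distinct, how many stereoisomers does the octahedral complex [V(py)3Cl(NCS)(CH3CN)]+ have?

5

In an octahedral complex each vertex has one trans partner and four cis neighbours.
Working through the distinct placements yields 4 geometric isomers: py mer (3 arrangements); py fac (chiral).
One of these lacks any improper symmetry element and so occurs as an enantiomeric pair, giving 4 + 1 = 5 stereoisomers in total.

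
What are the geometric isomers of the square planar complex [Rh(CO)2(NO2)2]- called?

In a square planar complex each vertex has one trans partner and two cis neighbours.
There are 2 geometric isomers: CO cis; CO trans.

cis and trans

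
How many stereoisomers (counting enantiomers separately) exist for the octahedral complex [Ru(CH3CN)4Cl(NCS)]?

2

The six octahedral sites form three mutually perpendicular trans pairs.
Working through the distinct placements yields 2 geometric isomers: Cl and NCS mutually trans; Cl and NCS mutually cis.
Each arrangement has an internal mirror plane or centre of symmetry, so none is chiral.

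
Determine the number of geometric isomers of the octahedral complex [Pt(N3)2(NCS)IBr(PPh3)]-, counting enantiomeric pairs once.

9

An octahedron has six vertices in three trans pairs; every non-trans pair is cis.
Exhaustive case analysis gives 9 geometric isomers.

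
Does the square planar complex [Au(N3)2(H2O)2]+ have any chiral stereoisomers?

no

A square has two trans pairs of vertices; adjacent vertices are cis.
Systematic placement gives 2 geometric isomers: N3 cis; N3 trans.
Each arrangement has an internal mirror plane or centre of symmetry, so none is chiral.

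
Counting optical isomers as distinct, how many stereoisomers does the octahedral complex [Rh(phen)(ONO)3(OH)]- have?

2

The six octahedral sites form three mutually perpendicular trans pairs.
Each phen is bidentate and must span two cis positions.
Systematic placement gives 2 geometric isomers: ONO fac; ONO mer.
Each arrangement has an internal mirror plane or centre of symmetry, so none is chiral.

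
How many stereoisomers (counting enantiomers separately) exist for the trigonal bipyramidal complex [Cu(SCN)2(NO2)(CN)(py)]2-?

10

A trigonal bipyramid has two axial and three equatorial sites, which are chemically inequivalent.
Placing the ligands in turn and identifying arrangements related by rotation or reflection leaves 7 distinct geometric isomers.
Of these, 3 lack any improper symmetry element and so occur as enantiomeric pairs, giving 7 + 3 = 10 stereoisomers in total.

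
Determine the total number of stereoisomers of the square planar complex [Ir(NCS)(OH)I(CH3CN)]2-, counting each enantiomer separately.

Systematic placement gives 3 geometric isomers: (CH3CN/NCS trans, I/OH trans); (CH3CN/OH trans, I/NCS trans); (CH3CN/I trans, NCS/OH trans).
Each arrangement has an internal mirror plane or centre of symmetry, so none is chiral.

3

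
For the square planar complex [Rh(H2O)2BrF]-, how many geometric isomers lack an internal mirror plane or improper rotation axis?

A square has two trans pairs of vertices; adjacent vertices are cis.
There are 2 geometric isomers: H2O cis; H2O trans.
Each arrangement has an internal mirror plane or centre of symmetry, so none is chiral.

0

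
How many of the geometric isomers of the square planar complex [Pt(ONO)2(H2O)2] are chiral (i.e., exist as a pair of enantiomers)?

0

Working through the distinct placements yields 2 geometric isomers: ONO cis; ONO trans.
Each arrangement has an internal mirror plane or centre of symmetry, so none is chiral.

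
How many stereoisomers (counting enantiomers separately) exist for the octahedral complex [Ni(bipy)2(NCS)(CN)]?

An octahedron has six vertices in three trans pairs; every non-trans pair is cis.
Each bipy is bidentate and must span two cis positions.
The distinct arrangements are (2 in all): NCS and CN mutually trans; NCS and CN mutually cis (chiral).
One of these lacks any improper symmetry element and so occurs as an enantiomeric pair, giving 2 + 1 = 3 stereoisomers in total.

3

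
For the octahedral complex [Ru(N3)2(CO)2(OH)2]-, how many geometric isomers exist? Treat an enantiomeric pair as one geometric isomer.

Systematic placement gives 5 geometric isomers: N3 trans, CO trans, OH trans; N3 cis, CO trans, OH cis; N3 cis, CO cis, OH trans; N3 cis, CO cis, OH cis (chiral); N3 trans, CO cis, OH cis.

5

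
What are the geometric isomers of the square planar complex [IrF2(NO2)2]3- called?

cis and trans

Systematic placement gives 2 geometric isomers: F cis; F trans.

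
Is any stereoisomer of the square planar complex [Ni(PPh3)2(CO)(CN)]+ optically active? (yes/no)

A square has two trans pairs of vertices; adjacent vertices are cis.
Working through the distinct placements yields 2 geometric isomers: PPh3 cis; PPh3 trans.
Each arrangement has an internal mirror plane or centre of symmetry, so none is chiral.

no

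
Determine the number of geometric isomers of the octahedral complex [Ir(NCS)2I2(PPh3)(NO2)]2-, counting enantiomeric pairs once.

6

In an octahedral complex each vertex has one trans partner and four cis neighbours.
Working through the distinct placements yields 6 geometric isomers: NCS trans, I trans; NCS cis, I trans; NCS cis, I cis (3 arrangements, 2 chiral); NCS trans, I cis.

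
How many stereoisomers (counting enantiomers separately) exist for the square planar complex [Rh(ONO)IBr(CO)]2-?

3

A square has two trans pairs of vertices; adjacent vertices are cis.
The distinct arrangements are (3 in all): (Br/I trans, CO/ONO trans); (Br/ONO trans, CO/I trans); (Br/CO trans, I/ONO trans).
Each arrangement has an internal mirror plane or centre of symmetry, so none is chiral.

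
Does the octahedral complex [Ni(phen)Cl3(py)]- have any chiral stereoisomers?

no

In an octahedral complex each vertex has one trans partner and four cis neighbours.
Each phen is bidentate and must span two cis positions.
Systematic placement gives 2 geometric isomers: Cl mer; Cl fac.
Each arrangement has an internal mirror plane or centre of symmetry, so none is chiral.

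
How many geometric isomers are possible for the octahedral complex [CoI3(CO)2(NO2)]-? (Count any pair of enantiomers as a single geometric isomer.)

3

The six octahedral sites form three mutually perpendicular trans pairs.
There are 3 geometric isomers: I mer, CO trans; I fac, CO cis; I mer, CO cis.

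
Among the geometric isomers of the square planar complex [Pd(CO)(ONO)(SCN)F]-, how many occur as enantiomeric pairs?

0

In a square planar complex each vertex has one trans partner and two cis neighbours.
Working through the distinct placements yields 3 geometric isomers: (CO/ONO trans, F/SCN trans); (CO/SCN trans, F/ONO trans); (CO/F trans, ONO/SCN trans).
Each arrangement has an internal mirror plane or centre of symmetry, so none is chiral.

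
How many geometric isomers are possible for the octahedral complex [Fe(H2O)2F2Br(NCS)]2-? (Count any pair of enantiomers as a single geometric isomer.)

6

The six octahedral sites form three mutually perpendicular trans pairs.
Working through the distinct placements yields 6 geometric isomers: H2O cis, F cis (3 arrangements, 2 chiral); H2O trans, F cis; H2O cis, F trans; H2O trans, F trans.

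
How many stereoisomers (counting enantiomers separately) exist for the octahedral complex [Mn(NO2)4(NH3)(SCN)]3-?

In an octahedral complex each vertex has one trans partner and four cis neighbours.
Working through the distinct placements yields 2 geometric isomers: NH3 and SCN mutually cis; NH3 and SCN mutually trans.
Each arrangement has an internal mirror plane or centre of symmetry, so none is chiral.

2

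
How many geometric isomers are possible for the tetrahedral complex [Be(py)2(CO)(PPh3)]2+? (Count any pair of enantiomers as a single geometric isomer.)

All four vertices of a tetrahedron are equivalent and mutually adjacent, so cis/trans isomerism cannot arise.
Only one geometric arrangement is possible.

1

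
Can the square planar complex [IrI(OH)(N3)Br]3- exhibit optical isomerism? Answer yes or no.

no

Working through the distinct placements yields 3 geometric isomers: (Br/N3 trans, I/OH trans); (Br/OH trans, I/N3 trans); (Br/I trans, N3/OH trans).
Each arrangement has an internal mirror plane or centre of symmetry, so none is chiral.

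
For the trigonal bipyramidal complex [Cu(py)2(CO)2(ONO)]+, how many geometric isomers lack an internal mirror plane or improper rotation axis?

1

In a trigonal bipyramid the two axial positions differ from the three equatorial ones.
Placing the ligands in turn and identifying arrangements related by rotation or reflection leaves 5 distinct geometric isomers.
One of these lacks any improper symmetry element and so occurs as an enantiomeric pair, giving 5 + 1 = 6 stereoisomers in total.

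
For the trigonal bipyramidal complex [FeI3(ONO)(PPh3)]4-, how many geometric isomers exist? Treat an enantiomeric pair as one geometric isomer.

4

Systematic placement gives 4 geometric isomers: ONO equatorial, PPh3 equatorial; ONO axial, PPh3 equatorial; ONO equatorial, PPh3 axial; ONO axial, PPh3 axial.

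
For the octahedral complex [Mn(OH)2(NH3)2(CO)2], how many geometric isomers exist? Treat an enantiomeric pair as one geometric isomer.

Working through the distinct placements yields 5 geometric isomers: OH trans, NH3 trans, CO trans; OH cis, NH3 cis, CO trans; OH trans, NH3 cis, CO cis; OH cis, NH3 cis, CO cis (chiral); OH cis, NH3 trans, CO cis.

5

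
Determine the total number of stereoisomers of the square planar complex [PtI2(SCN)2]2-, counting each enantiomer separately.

A square has two trans pairs of vertices; adjacent vertices are cis.
Working through the distinct placements yields 2 geometric isomers: I cis; I trans.
Each arrangement has an internal mirror plane or centre of symmetry, so none is chiral.

2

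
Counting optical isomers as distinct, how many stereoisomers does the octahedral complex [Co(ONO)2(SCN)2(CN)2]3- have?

6

There are 5 geometric isomers: ONO trans, SCN trans, CN trans; ONO cis, SCN cis, CN trans; ONO cis, SCN trans, CN cis; ONO cis, SCN cis, CN cis (chiral); ONO trans, SCN cis, CN cis.
One of these lacks any improper symmetry element and so occurs as an enantiomeric pair, giving 5 + 1 = 6 stereoisomers in total.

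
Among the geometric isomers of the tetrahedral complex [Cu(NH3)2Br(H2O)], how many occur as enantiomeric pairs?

In a tetrahedral complex all four positions are equivalent and every pair of ligands is adjacent — there is no cis/trans distinction.
Only one geometric arrangement is possible.

0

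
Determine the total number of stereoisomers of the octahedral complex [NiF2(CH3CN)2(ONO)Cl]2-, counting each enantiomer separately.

In an octahedral complex each vertex has one trans partner and four cis neighbours.
Systematic placement gives 6 geometric isomers: F cis, CH3CN trans; F trans, CH3CN trans; F cis, CH3CN cis (3 arrangements, 2 chiral); F trans, CH3CN cis.
Of these, 2 lack any improper symmetry element and so occur as enantiomeric pairs, giving 6 + 2 = 8 stereoisomers in total.

8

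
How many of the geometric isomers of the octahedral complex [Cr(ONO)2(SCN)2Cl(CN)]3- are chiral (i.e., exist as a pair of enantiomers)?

2

Working through the distinct placements yields 6 geometric isomers: ONO trans, SCN trans; ONO cis, SCN cis (3 arrangements, 2 chiral); ONO cis, SCN trans; ONO trans, SCN cis.
Of these, 2 lack any improper symmetry element and so occur as enantiomeric pairs, giving 6 + 2 = 8 stereoisomers in total.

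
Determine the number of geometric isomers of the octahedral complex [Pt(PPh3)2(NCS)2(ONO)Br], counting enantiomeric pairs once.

Working through the distinct placements yields 6 geometric isomers: PPh3 trans, NCS cis; PPh3 cis, NCS cis (3 arrangements, 2 chiral); PPh3 trans, NCS trans; PPh3 cis, NCS trans.

6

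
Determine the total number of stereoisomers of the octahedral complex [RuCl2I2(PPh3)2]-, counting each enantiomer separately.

The six octahedral sites form three mutually perpendicular trans pairs.
Systematic placement gives 5 geometric isomers: Cl trans, I trans, PPh3 trans; Cl trans, I cis, PPh3 cis; Cl cis, I cis, PPh3 trans; Cl cis, I cis, PPh3 cis (chiral); Cl cis, I trans, PPh3 cis.
One of these lacks any improper symmetry element and so occurs as an enantiomeric pair, giving 5 + 1 = 6 stereoisomers in total.

6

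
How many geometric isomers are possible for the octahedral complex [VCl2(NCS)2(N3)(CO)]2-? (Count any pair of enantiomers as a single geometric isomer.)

6

The six octahedral sites form three mutually perpendicular trans pairs.
Systematic placement gives 6 geometric isomers: Cl cis, NCS trans; Cl cis, NCS cis (3 arrangements, 2 chiral); Cl trans, NCS trans; Cl trans, NCS cis.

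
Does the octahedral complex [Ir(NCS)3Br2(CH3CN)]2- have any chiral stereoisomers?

In an octahedral complex each vertex has one trans partner and four cis neighbours.
The distinct arrangements are (3 in all): NCS mer, Br trans; NCS mer, Br cis; NCS fac, Br cis.
Each arrangement has an internal mirror plane or centre of symmetry, so none is chiral.

no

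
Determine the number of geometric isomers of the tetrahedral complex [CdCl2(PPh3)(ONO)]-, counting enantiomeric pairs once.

In a tetrahedral complex all four positions are equivalent and every pair of ligands is adjacent — there is no cis/trans distinction.
Only one geometric arrangement is possible.

1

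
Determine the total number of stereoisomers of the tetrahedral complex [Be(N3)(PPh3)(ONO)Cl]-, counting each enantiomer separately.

Only one geometric arrangement is possible; it has no improper symmetry element, so it exists as a pair of enantiomers (2 stereoisomers).

2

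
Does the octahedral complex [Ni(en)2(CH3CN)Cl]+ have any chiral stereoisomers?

The six octahedral sites form three mutually perpendicular trans pairs.
Each en is bidentate and must span two cis positions.
The distinct arrangements are (2 in all): CH3CN and Cl mutually trans; CH3CN and Cl mutually cis (chiral).
One of these lacks any improper symmetry element and so occurs as an enantiomeric pair, giving 2 + 1 = 3 stereoisomers in total.

yes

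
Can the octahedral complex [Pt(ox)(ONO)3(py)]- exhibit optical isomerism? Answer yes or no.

no

The six octahedral sites form three mutually perpendicular trans pairs.
Each ox is bidentate and must span two cis positions.
There are 2 geometric isomers: ONO mer; ONO fac.
Each arrangement has an internal mirror plane or centre of symmetry, so none is chiral.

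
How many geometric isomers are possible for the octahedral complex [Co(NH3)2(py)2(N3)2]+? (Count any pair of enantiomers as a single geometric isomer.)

5

The six octahedral sites form three mutually perpendicular trans pairs.
Systematic placement gives 5 geometric isomers: NH3 trans, py trans, N3 trans; NH3 cis, py cis, N3 trans; NH3 cis, py trans, N3 cis; NH3 cis, py cis, N3 cis (chiral); NH3 trans, py cis, N3 cis.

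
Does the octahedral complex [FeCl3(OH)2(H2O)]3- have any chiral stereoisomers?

no

The six octahedral sites form three mutually perpendicular trans pairs.
There are 3 geometric isomers: Cl mer, OH trans; Cl mer, OH cis; Cl fac, OH cis.
Each arrangement has an internal mirror plane or centre of symmetry, so none is chiral.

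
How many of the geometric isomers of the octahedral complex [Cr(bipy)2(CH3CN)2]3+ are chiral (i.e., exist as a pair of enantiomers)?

1

An octahedron has six vertices in three trans pairs; every non-trans pair is cis.
Each bipy is bidentate and must span two cis positions.
Working through the distinct placements yields 2 geometric isomers: CH3CN trans; CH3CN cis (chiral).
One of these lacks any improper symmetry element and so occurs as an enantiomeric pair, giving 2 + 1 = 3 stereoisomers in total.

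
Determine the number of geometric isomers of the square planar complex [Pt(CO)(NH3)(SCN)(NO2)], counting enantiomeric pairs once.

A square has two trans pairs of vertices; adjacent vertices are cis.
There are 3 geometric isomers: (CO/NO2 trans, NH3/SCN trans); (CO/SCN trans, NH3/NO2 trans); (CO/NH3 trans, NO2/SCN trans).

3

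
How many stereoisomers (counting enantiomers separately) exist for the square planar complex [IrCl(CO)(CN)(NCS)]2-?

3

A square has two trans pairs of vertices; adjacent vertices are cis.
The distinct arrangements are (3 in all): (CN/Cl trans, CO/NCS trans); (CN/NCS trans, CO/Cl trans); (CN/CO trans, Cl/NCS trans).
Each arrangement has an internal mirror plane or centre of symmetry, so none is chiral.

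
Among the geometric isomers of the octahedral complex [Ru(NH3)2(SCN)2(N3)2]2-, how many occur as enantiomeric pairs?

1

The six octahedral sites form three mutually perpendicular trans pairs.
There are 5 geometric isomers: NH3 trans, SCN trans, N3 trans; NH3 cis, SCN cis, N3 trans; NH3 cis, SCN trans, N3 cis; NH3 cis, SCN cis, N3 cis (chiral); NH3 trans, SCN cis, N3 cis.
One of these lacks any improper symmetry element and so occurs as an enantiomeric pair, giving 5 + 1 = 6 stereoisomers in total.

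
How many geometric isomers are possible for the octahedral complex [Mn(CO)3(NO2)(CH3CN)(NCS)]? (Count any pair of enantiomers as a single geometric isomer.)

4

An octahedron has six vertices in three trans pairs; every non-trans pair is cis.
Working through the distinct placements yields 4 geometric isomers: CO mer (3 arrangements); CO fac (chiral).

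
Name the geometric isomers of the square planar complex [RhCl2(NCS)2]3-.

cis and trans

In a square planar complex each vertex has one trans partner and two cis neighbours.
Working through the distinct placements yields 2 geometric isomers: Cl cis; Cl trans.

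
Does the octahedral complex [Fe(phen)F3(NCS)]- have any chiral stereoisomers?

An octahedron has six vertices in three trans pairs; every non-trans pair is cis.
Each phen is bidentate and must span two cis positions.
There are 2 geometric isomers: F mer; F fac.
Each arrangement has an internal mirror plane or centre of symmetry, so none is chiral.

no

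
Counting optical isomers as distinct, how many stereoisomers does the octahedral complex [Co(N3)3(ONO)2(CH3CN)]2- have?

3

In an octahedral complex each vertex has one trans partner and four cis neighbours.
Systematic placement gives 3 geometric isomers: N3 mer, ONO trans; N3 fac, ONO cis; N3 mer, ONO cis.
Each arrangement has an internal mirror plane or centre of symmetry, so none is chiral.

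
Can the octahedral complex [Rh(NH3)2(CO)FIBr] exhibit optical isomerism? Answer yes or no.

yes

In an octahedral complex each vertex has one trans partner and four cis neighbours.
Exhaustive case analysis gives 9 geometric isomers.
Of these, 6 lack any improper symmetry element and so occur as enantiomeric pairs, giving 9 + 6 = 15 stereoisomers in total.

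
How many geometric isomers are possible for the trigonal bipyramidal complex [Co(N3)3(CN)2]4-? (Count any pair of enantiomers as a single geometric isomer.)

In a trigonal bipyramid the two axial positions differ from the three equatorial ones.
There are 3 geometric isomers: CN both axial; CN one axial, one equatorial; CN both equatorial.

3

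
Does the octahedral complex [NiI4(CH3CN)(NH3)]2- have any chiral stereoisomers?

An octahedron has six vertices in three trans pairs; every non-trans pair is cis.
Systematic placement gives 2 geometric isomers: CH3CN and NH3 mutually cis; CH3CN and NH3 mutually trans.
Each arrangement has an internal mirror plane or centre of symmetry, so none is chiral.

no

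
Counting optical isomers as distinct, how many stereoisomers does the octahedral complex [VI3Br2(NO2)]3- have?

3

In an octahedral complex each vertex has one trans partner and four cis neighbours.
Working through the distinct placements yields 3 geometric isomers: I mer, Br trans; I fac, Br cis; I mer, Br cis.
Each arrangement has an internal mirror plane or centre of symmetry, so none is chiral.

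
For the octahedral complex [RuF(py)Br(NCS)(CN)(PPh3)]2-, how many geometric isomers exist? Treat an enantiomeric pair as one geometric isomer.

An octahedron has six vertices in three trans pairs; every non-trans pair is cis.
Exhaustive case analysis gives 15 geometric isomers.

15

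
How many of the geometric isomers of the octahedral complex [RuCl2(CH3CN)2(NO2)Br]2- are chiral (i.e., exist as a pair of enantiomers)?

2

The six octahedral sites form three mutually perpendicular trans pairs.
Working through the distinct placements yields 6 geometric isomers: Cl cis, CH3CN cis (3 arrangements, 2 chiral); Cl trans, CH3CN cis; Cl cis, CH3CN trans; Cl trans, CH3CN trans.
Of these, 2 lack any improper symmetry element and so occur as enantiomeric pairs, giving 6 + 2 = 8 stereoisomers in total.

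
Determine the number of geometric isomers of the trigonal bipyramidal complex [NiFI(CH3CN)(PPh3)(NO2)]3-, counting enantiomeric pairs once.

10

In a trigonal bipyramid the two axial positions differ from the three equatorial ones.
Placing the ligands in turn and identifying arrangements related by rotation or reflection leaves 10 distinct geometric isomers.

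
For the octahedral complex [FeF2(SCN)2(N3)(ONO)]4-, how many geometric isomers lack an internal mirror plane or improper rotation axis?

In an octahedral complex each vertex has one trans partner and four cis neighbours.
There are 6 geometric isomers: F trans, SCN trans; F trans, SCN cis; F cis, SCN trans; F cis, SCN cis (3 arrangements, 2 chiral).
Of these, 2 lack any improper symmetry element and so occur as enantiomeric pairs, giving 6 + 2 = 8 stereoisomers in total.

2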